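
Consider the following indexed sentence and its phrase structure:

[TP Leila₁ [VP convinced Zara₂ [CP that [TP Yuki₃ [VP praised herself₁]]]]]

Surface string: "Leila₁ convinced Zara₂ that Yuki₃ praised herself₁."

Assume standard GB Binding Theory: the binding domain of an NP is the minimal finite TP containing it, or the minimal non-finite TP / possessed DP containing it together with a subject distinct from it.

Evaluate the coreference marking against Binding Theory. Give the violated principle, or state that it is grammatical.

Principle A

The two coindexed NPs are *Leila₁* and *herself₁*.
*herself₁* is an anaphor. Principle A requires it to be bound within its binding domain — the embedded TP, whose subject is Yuki₃.
Within that domain it is c-commanded by *Yuki₃*, which does not share its index.
*Leila₁* does c-command the anaphor, but from outside its binding domain.
The anaphor is unbound in its domain → Principle A violation.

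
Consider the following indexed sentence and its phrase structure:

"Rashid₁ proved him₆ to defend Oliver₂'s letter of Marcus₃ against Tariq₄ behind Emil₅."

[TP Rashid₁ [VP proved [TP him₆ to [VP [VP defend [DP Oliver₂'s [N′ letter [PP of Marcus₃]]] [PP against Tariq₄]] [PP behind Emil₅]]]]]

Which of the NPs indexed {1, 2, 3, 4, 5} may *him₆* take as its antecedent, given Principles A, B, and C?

none

*him* is a pronoun, so Principle B applies: it must be free in its binding domain.
Binding domain of *him₆*: the matrix TP, whose subject is Rashid₁.
*Rashid₁* c-commands the pronoun within its binding domain → coindexation would violate Principle B.
*Oliver₂*: the pronoun c-commands this R-expression → coindexation would violate Principle C on *Oliver₂*.
*Marcus₃*: the pronoun c-commands this R-expression → coindexation would violate Principle C on *Marcus₃*.
*Tariq₄*: the pronoun c-commands this R-expression → coindexation would violate Principle C on *Tariq₄*.
*Emil₅*: the pronoun c-commands this R-expression → coindexation would violate Principle C on *Emil₅*.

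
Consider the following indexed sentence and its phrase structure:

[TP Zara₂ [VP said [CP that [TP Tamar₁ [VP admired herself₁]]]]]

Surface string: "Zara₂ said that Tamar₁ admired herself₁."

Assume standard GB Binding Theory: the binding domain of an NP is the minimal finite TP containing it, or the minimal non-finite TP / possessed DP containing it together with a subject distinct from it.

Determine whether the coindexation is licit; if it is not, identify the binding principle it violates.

The two coindexed NPs are *Tamar₁* and *herself₁*.
*herself₁* is an anaphor; its binding domain is the embedded TP, whose subject is Tamar₁. *Tamar₁* c-commands it within that domain and shares its index, so Principle A is satisfied.
*Tamar₁* is an R-expression; *herself₁* does not c-command it, and no other NP shares its index, so Principle C is satisfied.
All principles are respected.

grammatical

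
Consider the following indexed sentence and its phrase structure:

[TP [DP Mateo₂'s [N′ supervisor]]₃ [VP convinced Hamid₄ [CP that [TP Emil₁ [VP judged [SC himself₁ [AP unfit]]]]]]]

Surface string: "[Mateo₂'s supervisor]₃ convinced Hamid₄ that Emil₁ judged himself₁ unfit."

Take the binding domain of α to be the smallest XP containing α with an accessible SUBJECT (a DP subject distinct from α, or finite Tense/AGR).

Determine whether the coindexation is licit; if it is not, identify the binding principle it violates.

The two coindexed NPs are *Emil₁* and *himself₁*.
*himself₁* is an anaphor; its binding domain is the embedded TP, whose subject is Emil₁. *Emil₁* c-commands it within that domain and shares its index, so Principle A is satisfied.
*Emil₁* is an R-expression; *himself₁* does not c-command it, and no other NP shares its index, so Principle C is satisfied.
All principles are respected.

grammatical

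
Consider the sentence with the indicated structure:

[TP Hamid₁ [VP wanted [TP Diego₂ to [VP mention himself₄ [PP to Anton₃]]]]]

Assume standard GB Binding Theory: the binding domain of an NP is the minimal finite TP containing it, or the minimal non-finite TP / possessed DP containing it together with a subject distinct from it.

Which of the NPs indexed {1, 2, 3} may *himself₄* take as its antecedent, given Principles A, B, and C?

*himself* is an anaphor, so Principle A applies: it must be bound in its binding domain.
Binding domain of *himself₄*: the embedded TP, whose subject is Diego₂.
*Hamid₁* c-commands the anaphor but is outside its binding domain → cannot satisfy Principle A.
*Diego₂* c-commands the anaphor within its binding domain → licit binder.
*Anton₃* does not c-command the anaphor → cannot bind it.

{2}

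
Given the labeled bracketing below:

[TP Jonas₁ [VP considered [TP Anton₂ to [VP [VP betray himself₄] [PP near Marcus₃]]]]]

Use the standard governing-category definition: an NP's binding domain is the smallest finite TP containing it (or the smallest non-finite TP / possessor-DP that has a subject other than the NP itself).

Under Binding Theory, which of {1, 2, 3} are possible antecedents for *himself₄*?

{2}

*himself* is an anaphor, so Principle A applies: it must be bound in its binding domain.
Binding domain of *himself₄*: the embedded TP, whose subject is Anton₂.
*Jonas₁* c-commands the anaphor but is outside its binding domain → cannot satisfy Principle A.
*Anton₂* c-commands the anaphor within its binding domain → licit binder.
*Marcus₃* does not c-command the anaphor → cannot bind it.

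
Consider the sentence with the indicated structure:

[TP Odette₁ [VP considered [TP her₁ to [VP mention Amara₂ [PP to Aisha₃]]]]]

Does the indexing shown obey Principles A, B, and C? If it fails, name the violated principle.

Principle B

The two coindexed NPs are *Odette₁* and *her₁*.
*her₁* is a pronoun. Its binding domain is the matrix TP, whose subject is Odette₁.
*Odette₁* c-commands it within that domain and carries the same index.
The pronoun is locally bound → Principle B violation.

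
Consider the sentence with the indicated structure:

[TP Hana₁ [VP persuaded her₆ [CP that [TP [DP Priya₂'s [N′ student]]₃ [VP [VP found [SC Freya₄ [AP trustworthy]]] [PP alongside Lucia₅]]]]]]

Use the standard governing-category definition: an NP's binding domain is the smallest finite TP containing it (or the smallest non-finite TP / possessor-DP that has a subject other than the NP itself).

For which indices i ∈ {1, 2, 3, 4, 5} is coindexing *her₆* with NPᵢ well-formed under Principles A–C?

none

*her* is a pronoun, so Principle B applies: it must be free in its binding domain.
Binding domain of *her₆*: the matrix TP, whose subject is Hana₁.
*Hana₁* c-commands the pronoun within its binding domain → coindexation would violate Principle B.
*Priya₂*: the pronoun c-commands this R-expression → coindexation would violate Principle C on *Priya₂*.
*[Priya₂'s student]₃*: the pronoun c-commands this R-expression → coindexation would violate Principle C on *[Priya₂'s student]₃*.
*Freya₄*: the pronoun c-commands this R-expression → coindexation would violate Principle C on *Freya₄*.
*Lucia₅*: the pronoun c-commands this R-expression → coindexation would violate Principle C on *Lucia₅*.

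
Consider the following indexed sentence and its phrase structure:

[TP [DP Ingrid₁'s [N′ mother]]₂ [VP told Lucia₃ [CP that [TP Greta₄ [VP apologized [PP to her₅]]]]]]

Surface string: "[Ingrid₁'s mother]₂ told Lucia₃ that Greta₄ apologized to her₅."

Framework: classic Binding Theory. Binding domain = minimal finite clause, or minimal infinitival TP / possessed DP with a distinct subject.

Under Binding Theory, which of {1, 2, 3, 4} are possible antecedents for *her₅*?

*her* is a pronoun, so Principle B applies: it must be free in its binding domain.
Binding domain of *her₅*: the embedded TP, whose subject is Greta₄.
*Ingrid₁* and the pronoun do not c-command one another → neither Principle B nor Principle C is at stake; coindexation permitted.
*[Ingrid₁'s mother]₂* c-commands the pronoun but from outside its binding domain, and is not c-commanded by it → coindexation permitted.
*Lucia₃* c-commands the pronoun but from outside its binding domain, and is not c-commanded by it → coindexation permitted.
*Greta₄* c-commands the pronoun within its binding domain → coindexation would violate Principle B.

{1, 2, 3}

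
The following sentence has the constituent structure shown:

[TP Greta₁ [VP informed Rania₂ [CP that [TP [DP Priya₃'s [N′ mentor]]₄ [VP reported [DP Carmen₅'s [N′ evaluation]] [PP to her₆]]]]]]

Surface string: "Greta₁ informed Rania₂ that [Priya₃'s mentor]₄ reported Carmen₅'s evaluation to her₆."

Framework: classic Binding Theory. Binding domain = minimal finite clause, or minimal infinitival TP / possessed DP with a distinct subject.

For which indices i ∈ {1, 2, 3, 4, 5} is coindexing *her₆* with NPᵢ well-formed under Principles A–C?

{1, 2, 3, 5}

*her* is a pronoun, so Principle B applies: it must be free in its binding domain.
Binding domain of *her₆*: the embedded TP, whose subject is [Priya₃'s mentor]₄.
*Greta₁* c-commands the pronoun but from outside its binding domain, and is not c-commanded by it → coindexation permitted.
*Rania₂* c-commands the pronoun but from outside its binding domain, and is not c-commanded by it → coindexation permitted.
*Priya₃* and the pronoun do not c-command one another → neither Principle B nor Principle C is at stake; coindexation permitted.
*[Priya₃'s mentor]₄* c-commands the pronoun within its binding domain → coindexation would violate Principle B.
*Carmen₅* and the pronoun do not c-command one another → neither Principle B nor Principle C is at stake; coindexation permitted.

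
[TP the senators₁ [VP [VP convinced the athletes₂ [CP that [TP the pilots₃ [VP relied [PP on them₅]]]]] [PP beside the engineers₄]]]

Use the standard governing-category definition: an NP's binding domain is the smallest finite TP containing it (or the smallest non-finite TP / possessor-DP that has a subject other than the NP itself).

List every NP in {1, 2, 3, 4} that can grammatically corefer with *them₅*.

*them* is a pronoun, so Principle B applies: it must be free in its binding domain.
Binding domain of *them₅*: the embedded TP, whose subject is the pilots₃.
*the senators₁* c-commands the pronoun but from outside its binding domain, and is not c-commanded by it → coindexation permitted.
*the athletes₂* c-commands the pronoun but from outside its binding domain, and is not c-commanded by it → coindexation permitted.
*the pilots₃* c-commands the pronoun within its binding domain → coindexation would violate Principle B.
*the engineers₄* and the pronoun do not c-command one another → neither Principle B nor Principle C is at stake; coindexation permitted.

{1, 2, 4}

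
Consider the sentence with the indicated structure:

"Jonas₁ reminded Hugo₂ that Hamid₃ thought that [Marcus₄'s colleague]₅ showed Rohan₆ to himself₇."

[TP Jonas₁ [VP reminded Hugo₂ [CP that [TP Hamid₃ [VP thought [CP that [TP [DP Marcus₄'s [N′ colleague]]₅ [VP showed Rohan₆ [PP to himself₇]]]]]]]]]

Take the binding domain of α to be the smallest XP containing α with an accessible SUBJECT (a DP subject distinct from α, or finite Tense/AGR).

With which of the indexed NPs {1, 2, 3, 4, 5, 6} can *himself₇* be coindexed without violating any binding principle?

*himself* is an anaphor, so Principle A applies: it must be bound in its binding domain.
Binding domain of *himself₇*: the embedded TP, whose subject is [Marcus₄'s colleague]₅.
*Jonas₁* c-commands the anaphor but is outside its binding domain → cannot satisfy Principle A.
*Hugo₂* c-commands the anaphor but is outside its binding domain → cannot satisfy Principle A.
*Hamid₃* c-commands the anaphor but is outside its binding domain → cannot satisfy Principle A.
*Marcus₄* does not c-command the anaphor → cannot bind it.
*[Marcus₄'s colleague]₅* c-commands the anaphor within its binding domain → licit binder.
*Rohan₆* c-commands the anaphor within its binding domain → licit binder.

{5, 6}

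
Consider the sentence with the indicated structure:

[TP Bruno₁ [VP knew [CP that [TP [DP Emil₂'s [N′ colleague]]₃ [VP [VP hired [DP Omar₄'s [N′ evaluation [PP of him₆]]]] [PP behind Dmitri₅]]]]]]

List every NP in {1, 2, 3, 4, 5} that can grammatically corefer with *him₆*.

{1, 2, 3, 5}

*him* is a pronoun, so Principle B applies: it must be free in its binding domain.
Binding domain of *him₆*: the possessed DP, whose subject is Omar₄.
*Bruno₁* c-commands the pronoun but from outside its binding domain, and is not c-commanded by it → coindexation permitted.
*Emil₂* and the pronoun do not c-command one another → neither Principle B nor Principle C is at stake; coindexation permitted.
*[Emil₂'s colleague]₃* c-commands the pronoun but from outside its binding domain, and is not c-commanded by it → coindexation permitted.
*Omar₄* c-commands the pronoun within its binding domain → coindexation would violate Principle B.
*Dmitri₅* and the pronoun do not c-command one another → neither Principle B nor Principle C is at stake; coindexation permitted.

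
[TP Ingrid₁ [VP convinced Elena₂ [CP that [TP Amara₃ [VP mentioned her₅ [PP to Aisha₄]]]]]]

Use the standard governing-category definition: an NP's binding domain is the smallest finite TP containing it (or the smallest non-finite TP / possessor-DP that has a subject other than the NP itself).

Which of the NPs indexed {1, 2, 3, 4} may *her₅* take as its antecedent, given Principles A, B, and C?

{1, 2}

*her* is a pronoun, so Principle B applies: it must be free in its binding domain.
Binding domain of *her₅*: the embedded TP, whose subject is Amara₃.
*Ingrid₁* c-commands the pronoun but from outside its binding domain, and is not c-commanded by it → coindexation permitted.
*Elena₂* c-commands the pronoun but from outside its binding domain, and is not c-commanded by it → coindexation permitted.
*Amara₃* c-commands the pronoun within its binding domain → coindexation would violate Principle B.
*Aisha₄*: the pronoun c-commands this R-expression → coindexation would violate Principle C on *Aisha₄*.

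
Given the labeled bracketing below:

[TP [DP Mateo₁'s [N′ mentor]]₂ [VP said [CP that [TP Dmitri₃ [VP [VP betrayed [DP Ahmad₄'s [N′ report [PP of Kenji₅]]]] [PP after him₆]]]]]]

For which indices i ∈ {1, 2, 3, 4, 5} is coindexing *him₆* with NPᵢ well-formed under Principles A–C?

*him* is a pronoun, so Principle B applies: it must be free in its binding domain.
Binding domain of *him₆*: the embedded TP, whose subject is Dmitri₃.
*Mateo₁* and the pronoun do not c-command one another → neither Principle B nor Principle C is at stake; coindexation permitted.
*[Mateo₁'s mentor]₂* c-commands the pronoun but from outside its binding domain, and is not c-commanded by it → coindexation permitted.
*Dmitri₃* c-commands the pronoun within its binding domain → coindexation would violate Principle B.
*Ahmad₄* and the pronoun do not c-command one another → neither Principle B nor Principle C is at stake; coindexation permitted.
*Kenji₅* and the pronoun do not c-command one another → neither Principle B nor Principle C is at stake; coindexation permitted.

{1, 2, 4, 5}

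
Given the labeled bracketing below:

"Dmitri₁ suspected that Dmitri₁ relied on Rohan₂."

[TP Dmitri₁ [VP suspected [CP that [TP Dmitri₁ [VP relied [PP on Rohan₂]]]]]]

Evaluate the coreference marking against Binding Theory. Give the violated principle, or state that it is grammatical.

The two coindexed NPs are *Dmitri₁* (the higher occurrence) and *Dmitri₁* (the lower occurrence).
*Dmitri₁* (the lower occurrence) is an R-expression. Principle C requires it to be free everywhere.
*Dmitri₁* (the higher occurrence) c-commands it and carries the same index.
The R-expression is bound → Principle C violation.

Principle C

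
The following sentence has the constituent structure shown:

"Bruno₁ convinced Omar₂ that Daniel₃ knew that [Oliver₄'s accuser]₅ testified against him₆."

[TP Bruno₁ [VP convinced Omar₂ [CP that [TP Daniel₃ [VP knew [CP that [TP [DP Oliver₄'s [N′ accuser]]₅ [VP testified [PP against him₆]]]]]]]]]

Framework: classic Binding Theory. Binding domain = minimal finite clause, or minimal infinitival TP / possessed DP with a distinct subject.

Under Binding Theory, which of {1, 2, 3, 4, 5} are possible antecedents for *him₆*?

{1, 2, 3, 4}

*him* is a pronoun, so Principle B applies: it must be free in its binding domain.
Binding domain of *him₆*: the embedded TP, whose subject is [Oliver₄'s accuser]₅.
*Bruno₁* c-commands the pronoun but from outside its binding domain, and is not c-commanded by it → coindexation permitted.
*Omar₂* c-commands the pronoun but from outside its binding domain, and is not c-commanded by it → coindexation permitted.
*Daniel₃* c-commands the pronoun but from outside its binding domain, and is not c-commanded by it → coindexation permitted.
*Oliver₄* and the pronoun do not c-command one another → neither Principle B nor Principle C is at stake; coindexation permitted.
*[Oliver₄'s accuser]₅* c-commands the pronoun within its binding domain → coindexation would violate Principle B.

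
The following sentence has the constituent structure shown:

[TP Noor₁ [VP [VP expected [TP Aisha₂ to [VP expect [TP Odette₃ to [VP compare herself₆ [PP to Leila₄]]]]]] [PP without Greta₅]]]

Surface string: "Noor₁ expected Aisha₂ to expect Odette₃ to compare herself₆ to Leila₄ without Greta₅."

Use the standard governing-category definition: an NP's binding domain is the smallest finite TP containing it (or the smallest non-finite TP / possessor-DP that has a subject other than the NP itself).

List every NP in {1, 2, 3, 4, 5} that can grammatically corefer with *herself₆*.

*herself* is an anaphor, so Principle A applies: it must be bound in its binding domain.
Binding domain of *herself₆*: the embedded TP, whose subject is Odette₃.
*Noor₁* c-commands the anaphor but is outside its binding domain → cannot satisfy Principle A.
*Aisha₂* c-commands the anaphor but is outside its binding domain → cannot satisfy Principle A.
*Odette₃* c-commands the anaphor within its binding domain → licit binder.
*Leila₄* does not c-command the anaphor → cannot bind it.
*Greta₅* does not c-command the anaphor → cannot bind it.

{3}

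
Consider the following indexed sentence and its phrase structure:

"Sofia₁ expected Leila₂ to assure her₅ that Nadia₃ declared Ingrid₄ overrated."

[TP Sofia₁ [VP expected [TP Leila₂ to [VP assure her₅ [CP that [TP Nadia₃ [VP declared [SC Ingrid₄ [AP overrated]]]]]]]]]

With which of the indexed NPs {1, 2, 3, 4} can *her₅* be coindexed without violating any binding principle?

*her* is a pronoun, so Principle B applies: it must be free in its binding domain.
Binding domain of *her₅*: the embedded TP, whose subject is Leila₂.
*Sofia₁* c-commands the pronoun but from outside its binding domain, and is not c-commanded by it → coindexation permitted.
*Leila₂* c-commands the pronoun within its binding domain → coindexation would violate Principle B.
*Nadia₃*: the pronoun c-commands this R-expression → coindexation would violate Principle C on *Nadia₃*.
*Ingrid₄*: the pronoun c-commands this R-expression → coindexation would violate Principle C on *Ingrid₄*.

{1}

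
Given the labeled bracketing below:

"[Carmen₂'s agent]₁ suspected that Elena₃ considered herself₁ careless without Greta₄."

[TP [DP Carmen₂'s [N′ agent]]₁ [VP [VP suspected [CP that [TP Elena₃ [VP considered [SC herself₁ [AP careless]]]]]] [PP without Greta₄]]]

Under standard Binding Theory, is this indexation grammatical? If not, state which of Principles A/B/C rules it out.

Principle A

The two coindexed NPs are *[Carmen₂'s agent]₁* and *herself₁*.
*herself₁* is an anaphor. Principle A requires it to be bound within its binding domain — the embedded TP, whose subject is Elena₃.
Within that domain it is c-commanded by *Elena₃*, which does not share its index.
*[Carmen₂'s agent]₁* does c-command the anaphor, but from outside its binding domain.
The anaphor is unbound in its domain → Principle A violation.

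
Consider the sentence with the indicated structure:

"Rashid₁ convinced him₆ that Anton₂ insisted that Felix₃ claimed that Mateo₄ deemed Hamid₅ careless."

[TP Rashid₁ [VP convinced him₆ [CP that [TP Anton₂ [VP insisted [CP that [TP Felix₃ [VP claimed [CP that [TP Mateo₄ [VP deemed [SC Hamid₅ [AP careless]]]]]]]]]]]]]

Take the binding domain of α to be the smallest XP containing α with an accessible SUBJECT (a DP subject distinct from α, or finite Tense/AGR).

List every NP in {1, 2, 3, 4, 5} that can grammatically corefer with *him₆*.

*him* is a pronoun, so Principle B applies: it must be free in its binding domain.
Binding domain of *him₆*: the matrix TP, whose subject is Rashid₁.
*Rashid₁* c-commands the pronoun within its binding domain → coindexation would violate Principle B.
*Anton₂*: the pronoun c-commands this R-expression → coindexation would violate Principle C on *Anton₂*.
*Felix₃*: the pronoun c-commands this R-expression → coindexation would violate Principle C on *Felix₃*.
*Mateo₄*: the pronoun c-commands this R-expression → coindexation would violate Principle C on *Mateo₄*.
*Hamid₅*: the pronoun c-commands this R-expression → coindexation would violate Principle C on *Hamid₅*.

none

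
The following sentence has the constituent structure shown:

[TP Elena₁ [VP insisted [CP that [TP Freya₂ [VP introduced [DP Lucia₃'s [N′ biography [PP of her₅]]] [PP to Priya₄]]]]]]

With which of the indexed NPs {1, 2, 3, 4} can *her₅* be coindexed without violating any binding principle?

*her* is a pronoun, so Principle B applies: it must be free in its binding domain.
Binding domain of *her₅*: the possessed DP, whose subject is Lucia₃.
*Elena₁* c-commands the pronoun but from outside its binding domain, and is not c-commanded by it → coindexation permitted.
*Freya₂* c-commands the pronoun but from outside its binding domain, and is not c-commanded by it → coindexation permitted.
*Lucia₃* c-commands the pronoun within its binding domain → coindexation would violate Principle B.
*Priya₄* and the pronoun do not c-command one another → neither Principle B nor Principle C is at stake; coindexation permitted.

{1, 2, 4}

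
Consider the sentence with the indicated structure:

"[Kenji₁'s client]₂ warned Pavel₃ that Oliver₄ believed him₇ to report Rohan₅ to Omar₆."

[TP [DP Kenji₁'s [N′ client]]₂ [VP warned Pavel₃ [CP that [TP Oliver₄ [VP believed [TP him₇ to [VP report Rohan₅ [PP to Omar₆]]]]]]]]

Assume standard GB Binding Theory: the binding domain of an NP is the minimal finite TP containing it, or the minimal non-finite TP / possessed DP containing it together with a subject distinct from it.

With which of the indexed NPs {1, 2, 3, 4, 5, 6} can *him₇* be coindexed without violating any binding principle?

{1, 2, 3}

*him* is a pronoun, so Principle B applies: it must be free in its binding domain.
Binding domain of *him₇*: the embedded TP, whose subject is Oliver₄.
*Kenji₁* and the pronoun do not c-command one another → neither Principle B nor Principle C is at stake; coindexation permitted.
*[Kenji₁'s client]₂* c-commands the pronoun but from outside its binding domain, and is not c-commanded by it → coindexation permitted.
*Pavel₃* c-commands the pronoun but from outside its binding domain, and is not c-commanded by it → coindexation permitted.
*Oliver₄* c-commands the pronoun within its binding domain → coindexation would violate Principle B.
*Rohan₅*: the pronoun c-commands this R-expression → coindexation would violate Principle C on *Rohan₅*.
*Omar₆*: the pronoun c-commands this R-expression → coindexation would violate Principle C on *Omar₆*.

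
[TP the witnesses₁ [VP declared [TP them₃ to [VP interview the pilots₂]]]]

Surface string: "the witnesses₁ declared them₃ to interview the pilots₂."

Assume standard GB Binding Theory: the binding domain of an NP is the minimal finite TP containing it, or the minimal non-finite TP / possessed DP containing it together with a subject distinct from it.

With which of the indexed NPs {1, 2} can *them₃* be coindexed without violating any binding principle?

none

*them* is a pronoun, so Principle B applies: it must be free in its binding domain.
Binding domain of *them₃*: the matrix TP, whose subject is the witnesses₁.
*the witnesses₁* c-commands the pronoun within its binding domain → coindexation would violate Principle B.
*the pilots₂*: the pronoun c-commands this R-expression → coindexation would violate Principle C on *the pilots₂*.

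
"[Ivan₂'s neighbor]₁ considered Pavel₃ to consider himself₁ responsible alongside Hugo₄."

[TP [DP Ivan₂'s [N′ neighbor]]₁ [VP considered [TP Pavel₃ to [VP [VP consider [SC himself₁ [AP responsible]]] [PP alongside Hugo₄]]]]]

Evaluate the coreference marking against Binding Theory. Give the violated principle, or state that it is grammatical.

Principle A

The two coindexed NPs are *[Ivan₂'s neighbor]₁* and *himself₁*.
*himself₁* is an anaphor. Principle A requires it to be bound within its binding domain — the embedded TP, whose subject is Pavel₃.
Within that domain it is c-commanded by *Pavel₃*, which does not share its index.
*[Ivan₂'s neighbor]₁* does c-command the anaphor, but from outside its binding domain.
The anaphor is unbound in its domain → Principle A violation.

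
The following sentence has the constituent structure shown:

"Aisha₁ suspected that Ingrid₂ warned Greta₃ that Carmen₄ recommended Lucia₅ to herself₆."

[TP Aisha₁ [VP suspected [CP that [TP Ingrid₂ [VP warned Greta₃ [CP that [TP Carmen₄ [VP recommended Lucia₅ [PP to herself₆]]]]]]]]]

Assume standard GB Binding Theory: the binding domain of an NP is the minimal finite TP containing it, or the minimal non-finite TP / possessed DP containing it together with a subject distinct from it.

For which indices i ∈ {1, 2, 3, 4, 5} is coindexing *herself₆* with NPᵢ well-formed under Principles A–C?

*herself* is an anaphor, so Principle A applies: it must be bound in its binding domain.
Binding domain of *herself₆*: the embedded TP, whose subject is Carmen₄.
*Aisha₁* c-commands the anaphor but is outside its binding domain → cannot satisfy Principle A.
*Ingrid₂* c-commands the anaphor but is outside its binding domain → cannot satisfy Principle A.
*Greta₃* c-commands the anaphor but is outside its binding domain → cannot satisfy Principle A.
*Carmen₄* c-commands the anaphor within its binding domain → licit binder.
*Lucia₅* c-commands the anaphor within its binding domain → licit binder.

{4, 5}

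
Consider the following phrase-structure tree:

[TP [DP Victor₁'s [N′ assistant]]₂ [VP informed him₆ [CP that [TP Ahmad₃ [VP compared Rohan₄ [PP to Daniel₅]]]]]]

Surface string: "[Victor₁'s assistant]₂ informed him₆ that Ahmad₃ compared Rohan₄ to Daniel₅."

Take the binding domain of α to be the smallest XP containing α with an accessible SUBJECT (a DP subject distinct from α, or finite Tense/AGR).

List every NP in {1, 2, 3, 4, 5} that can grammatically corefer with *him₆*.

{1}

*him* is a pronoun, so Principle B applies: it must be free in its binding domain.
Binding domain of *him₆*: the matrix TP, whose subject is [Victor₁'s assistant]₂.
*Victor₁* and the pronoun do not c-command one another → neither Principle B nor Principle C is at stake; coindexation permitted.
*[Victor₁'s assistant]₂* c-commands the pronoun within its binding domain → coindexation would violate Principle B.
*Ahmad₃*: the pronoun c-commands this R-expression → coindexation would violate Principle C on *Ahmad₃*.
*Rohan₄*: the pronoun c-commands this R-expression → coindexation would violate Principle C on *Rohan₄*.
*Daniel₅*: the pronoun c-commands this R-expression → coindexation would violate Principle C on *Daniel₅*.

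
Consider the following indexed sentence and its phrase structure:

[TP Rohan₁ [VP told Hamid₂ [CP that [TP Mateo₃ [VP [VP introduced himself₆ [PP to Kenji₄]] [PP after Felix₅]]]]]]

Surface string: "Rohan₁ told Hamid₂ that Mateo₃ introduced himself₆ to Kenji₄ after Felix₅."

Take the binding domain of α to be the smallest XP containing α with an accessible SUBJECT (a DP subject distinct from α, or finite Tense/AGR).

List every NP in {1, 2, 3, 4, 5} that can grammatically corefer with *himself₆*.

{3}

*himself* is an anaphor, so Principle A applies: it must be bound in its binding domain.
Binding domain of *himself₆*: the embedded TP, whose subject is Mateo₃.
*Rohan₁* c-commands the anaphor but is outside its binding domain → cannot satisfy Principle A.
*Hamid₂* c-commands the anaphor but is outside its binding domain → cannot satisfy Principle A.
*Mateo₃* c-commands the anaphor within its binding domain → licit binder.
*Kenji₄* does not c-command the anaphor → cannot bind it.
*Felix₅* does not c-command the anaphor → cannot bind it.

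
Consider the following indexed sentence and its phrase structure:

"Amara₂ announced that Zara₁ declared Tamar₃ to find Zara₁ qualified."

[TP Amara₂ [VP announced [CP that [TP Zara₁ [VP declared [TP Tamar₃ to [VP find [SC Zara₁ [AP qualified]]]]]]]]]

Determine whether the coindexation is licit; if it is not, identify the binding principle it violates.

Principle C

The two coindexed NPs are *Zara₁* (the higher occurrence) and *Zara₁* (the lower occurrence).
*Zara₁* (the lower occurrence) is an R-expression. Principle C requires it to be free everywhere.
*Zara₁* (the higher occurrence) c-commands it and carries the same index.
The R-expression is bound → Principle C violation.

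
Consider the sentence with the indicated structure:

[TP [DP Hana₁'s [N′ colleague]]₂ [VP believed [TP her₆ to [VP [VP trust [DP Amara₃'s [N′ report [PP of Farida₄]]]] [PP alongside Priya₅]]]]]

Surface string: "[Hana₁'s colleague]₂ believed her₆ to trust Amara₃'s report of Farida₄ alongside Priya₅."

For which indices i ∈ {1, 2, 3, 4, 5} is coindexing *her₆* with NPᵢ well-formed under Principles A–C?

{1}

*her* is a pronoun, so Principle B applies: it must be free in its binding domain.
Binding domain of *her₆*: the matrix TP, whose subject is [Hana₁'s colleague]₂.
*Hana₁* and the pronoun do not c-command one another → neither Principle B nor Principle C is at stake; coindexation permitted.
*[Hana₁'s colleague]₂* c-commands the pronoun within its binding domain → coindexation would violate Principle B.
*Amara₃*: the pronoun c-commands this R-expression → coindexation would violate Principle C on *Amara₃*.
*Farida₄*: the pronoun c-commands this R-expression → coindexation would violate Principle C on *Farida₄*.
*Priya₅*: the pronoun c-commands this R-expression → coindexation would violate Principle C on *Priya₅*.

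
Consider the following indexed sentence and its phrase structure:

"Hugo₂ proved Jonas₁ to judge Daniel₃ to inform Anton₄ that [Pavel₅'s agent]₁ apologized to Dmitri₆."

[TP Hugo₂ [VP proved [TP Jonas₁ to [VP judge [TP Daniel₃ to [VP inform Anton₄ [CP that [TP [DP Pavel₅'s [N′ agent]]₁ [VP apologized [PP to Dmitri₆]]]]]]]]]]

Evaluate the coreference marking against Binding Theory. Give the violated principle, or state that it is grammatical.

The two coindexed NPs are *[Pavel₅'s agent]₁* and *Jonas₁*.
*[Pavel₅'s agent]₁* is an R-expression. Principle C requires it to be free everywhere.
*Jonas₁* c-commands it and carries the same index.
The R-expression is bound → Principle C violation.

Principle C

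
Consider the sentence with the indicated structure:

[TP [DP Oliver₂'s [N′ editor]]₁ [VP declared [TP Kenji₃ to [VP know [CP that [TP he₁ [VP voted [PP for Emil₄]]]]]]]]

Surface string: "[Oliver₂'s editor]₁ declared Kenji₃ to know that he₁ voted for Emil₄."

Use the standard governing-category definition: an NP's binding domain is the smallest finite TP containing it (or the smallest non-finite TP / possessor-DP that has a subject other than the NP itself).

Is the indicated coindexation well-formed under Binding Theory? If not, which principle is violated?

The two coindexed NPs are *[Oliver₂'s editor]₁* and *he₁*.
*he₁* is a pronoun; nothing c-commands it within its binding domain (the embedded TP.), so Principle B holds trivially.
*[Oliver₂'s editor]₁* is an R-expression; *he₁* does not c-command it, and no other NP shares its index, so Principle C is satisfied.
All principles are respected.

grammatical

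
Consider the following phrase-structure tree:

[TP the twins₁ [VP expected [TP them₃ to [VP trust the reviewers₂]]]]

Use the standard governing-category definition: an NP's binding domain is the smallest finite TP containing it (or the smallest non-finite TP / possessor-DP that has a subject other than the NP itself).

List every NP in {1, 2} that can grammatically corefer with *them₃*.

none

*them* is a pronoun, so Principle B applies: it must be free in its binding domain.
Binding domain of *them₃*: the matrix TP, whose subject is the twins₁.
*the twins₁* c-commands the pronoun within its binding domain → coindexation would violate Principle B.
*the reviewers₂*: the pronoun c-commands this R-expression → coindexation would violate Principle C on *the reviewers₂*.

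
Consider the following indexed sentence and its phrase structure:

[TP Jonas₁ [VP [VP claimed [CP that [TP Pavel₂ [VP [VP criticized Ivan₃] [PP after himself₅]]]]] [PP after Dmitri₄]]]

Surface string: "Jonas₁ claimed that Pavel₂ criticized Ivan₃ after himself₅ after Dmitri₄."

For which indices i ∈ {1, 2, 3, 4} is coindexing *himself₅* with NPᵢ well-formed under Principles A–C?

{2}

*himself* is an anaphor, so Principle A applies: it must be bound in its binding domain.
Binding domain of *himself₅*: the embedded TP, whose subject is Pavel₂.
*Jonas₁* c-commands the anaphor but is outside its binding domain → cannot satisfy Principle A.
*Pavel₂* c-commands the anaphor within its binding domain → licit binder.
*Ivan₃* does not c-command the anaphor → cannot bind it.
*Dmitri₄* does not c-command the anaphor → cannot bind it.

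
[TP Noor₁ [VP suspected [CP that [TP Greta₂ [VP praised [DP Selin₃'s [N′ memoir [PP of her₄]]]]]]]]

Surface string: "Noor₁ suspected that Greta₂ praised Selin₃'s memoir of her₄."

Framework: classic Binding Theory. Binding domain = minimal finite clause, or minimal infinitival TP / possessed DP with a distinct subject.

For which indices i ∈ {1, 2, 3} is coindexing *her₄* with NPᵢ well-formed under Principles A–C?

{1, 2}

*her* is a pronoun, so Principle B applies: it must be free in its binding domain.
Binding domain of *her₄*: the possessed DP, whose subject is Selin₃.
*Noor₁* c-commands the pronoun but from outside its binding domain, and is not c-commanded by it → coindexation permitted.
*Greta₂* c-commands the pronoun but from outside its binding domain, and is not c-commanded by it → coindexation permitted.
*Selin₃* c-commands the pronoun within its binding domain → coindexation would violate Principle B.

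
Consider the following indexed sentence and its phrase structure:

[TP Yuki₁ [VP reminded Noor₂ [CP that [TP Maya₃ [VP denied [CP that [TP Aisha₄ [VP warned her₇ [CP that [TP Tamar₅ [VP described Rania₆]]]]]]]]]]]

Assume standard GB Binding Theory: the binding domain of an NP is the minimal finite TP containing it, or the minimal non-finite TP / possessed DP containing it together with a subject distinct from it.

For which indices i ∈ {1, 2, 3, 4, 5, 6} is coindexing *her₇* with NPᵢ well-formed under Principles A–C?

*her* is a pronoun, so Principle B applies: it must be free in its binding domain.
Binding domain of *her₇*: the embedded TP, whose subject is Aisha₄.
*Yuki₁* c-commands the pronoun but from outside its binding domain, and is not c-commanded by it → coindexation permitted.
*Noor₂* c-commands the pronoun but from outside its binding domain, and is not c-commanded by it → coindexation permitted.
*Maya₃* c-commands the pronoun but from outside its binding domain, and is not c-commanded by it → coindexation permitted.
*Aisha₄* c-commands the pronoun within its binding domain → coindexation would violate Principle B.
*Tamar₅*: the pronoun c-commands this R-expression → coindexation would violate Principle C on *Tamar₅*.
*Rania₆*: the pronoun c-commands this R-expression → coindexation would violate Principle C on *Rania₆*.

{1, 2, 3}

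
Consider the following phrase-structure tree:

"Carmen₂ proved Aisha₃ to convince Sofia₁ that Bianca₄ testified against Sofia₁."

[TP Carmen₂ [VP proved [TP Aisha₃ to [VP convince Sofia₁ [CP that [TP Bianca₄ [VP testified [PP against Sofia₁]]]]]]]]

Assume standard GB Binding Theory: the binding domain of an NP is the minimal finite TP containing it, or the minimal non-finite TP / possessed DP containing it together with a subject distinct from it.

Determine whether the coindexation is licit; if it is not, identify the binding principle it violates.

The two coindexed NPs are *Sofia₁* (the higher occurrence) and *Sofia₁* (the lower occurrence).
*Sofia₁* (the lower occurrence) is an R-expression. Principle C requires it to be free everywhere.
*Sofia₁* (the higher occurrence) c-commands it and carries the same index.
The R-expression is bound → Principle C violation.

Principle C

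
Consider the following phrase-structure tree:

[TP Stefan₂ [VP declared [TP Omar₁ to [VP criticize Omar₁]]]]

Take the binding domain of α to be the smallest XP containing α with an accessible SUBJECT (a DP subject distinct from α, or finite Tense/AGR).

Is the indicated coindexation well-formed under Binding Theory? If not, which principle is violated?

Principle C

The two coindexed NPs are *Omar₁* (the lower occurrence) and *Omar₁* (the higher occurrence).
*Omar₁* (the lower occurrence) is an R-expression. Principle C requires it to be free everywhere.
*Omar₁* (the higher occurrence) c-commands it and carries the same index.
The R-expression is bound → Principle C violation.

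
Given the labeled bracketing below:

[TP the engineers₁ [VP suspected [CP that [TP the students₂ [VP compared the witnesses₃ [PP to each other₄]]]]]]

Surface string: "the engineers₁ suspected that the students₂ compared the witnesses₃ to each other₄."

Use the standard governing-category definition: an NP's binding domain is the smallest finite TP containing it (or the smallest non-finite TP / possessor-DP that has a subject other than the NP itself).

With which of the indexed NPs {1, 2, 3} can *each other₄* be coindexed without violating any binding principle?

{2, 3}

*each other* is an anaphor, so Principle A applies: it must be bound in its binding domain.
Binding domain of *each other₄*: the embedded TP, whose subject is the students₂.
*the engineers₁* c-commands the anaphor but is outside its binding domain → cannot satisfy Principle A.
*the students₂* c-commands the anaphor within its binding domain → licit binder.
*the witnesses₃* c-commands the anaphor within its binding domain → licit binder.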